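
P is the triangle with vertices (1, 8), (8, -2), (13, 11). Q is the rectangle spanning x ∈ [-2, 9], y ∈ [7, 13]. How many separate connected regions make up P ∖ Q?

1

P ∖ Q is a single connected region.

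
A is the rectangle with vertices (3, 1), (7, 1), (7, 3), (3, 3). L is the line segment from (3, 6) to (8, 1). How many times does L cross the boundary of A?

2

The segment meets the boundary at (7,2), (6,3).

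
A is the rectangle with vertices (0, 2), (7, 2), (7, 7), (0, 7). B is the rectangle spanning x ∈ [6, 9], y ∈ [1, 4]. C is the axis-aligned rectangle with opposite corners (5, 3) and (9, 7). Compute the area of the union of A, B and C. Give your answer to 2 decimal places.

By inclusion–exclusion:
Individual areas: |A| = 35, |B| = 9, |C| = 16.
|A∩B|: x∈[6,7], y∈[2,4] → 1·2 = 2.
|A∩C|: x∈[5,7], y∈[3,7] → 2·4 = 8.
|B∩C|: x∈[6,9], y∈[3,4] → 3·1 = 3.
|A∩B∩C| = 1.
|A ∪ B ∪ C| = 60 − 13 + 1 = 48.00.

48.00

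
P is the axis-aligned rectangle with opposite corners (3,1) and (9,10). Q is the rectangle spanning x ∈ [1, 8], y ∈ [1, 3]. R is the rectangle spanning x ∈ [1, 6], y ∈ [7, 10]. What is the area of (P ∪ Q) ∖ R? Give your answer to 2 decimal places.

49.00

|P ∪ Q| = 58.
|(P ∪ Q) ∩ R| = 9.
|(P ∪ Q) ∖ R| = 58 − 9 = 49.00.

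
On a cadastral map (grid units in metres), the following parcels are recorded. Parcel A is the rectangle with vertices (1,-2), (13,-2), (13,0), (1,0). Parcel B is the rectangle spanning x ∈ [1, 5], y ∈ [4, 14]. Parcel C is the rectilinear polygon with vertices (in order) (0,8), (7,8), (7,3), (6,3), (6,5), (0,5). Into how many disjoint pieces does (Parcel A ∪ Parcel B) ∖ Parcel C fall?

(Parcel A ∪ Parcel B) ∖ Parcel C splits into 3 disjoint pieces (area 24, area 4, area 24).

3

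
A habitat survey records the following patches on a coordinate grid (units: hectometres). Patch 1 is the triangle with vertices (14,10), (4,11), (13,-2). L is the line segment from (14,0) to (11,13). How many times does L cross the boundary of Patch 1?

The segment meets the boundary at (11.638,10.236), (13.388,2.653).

2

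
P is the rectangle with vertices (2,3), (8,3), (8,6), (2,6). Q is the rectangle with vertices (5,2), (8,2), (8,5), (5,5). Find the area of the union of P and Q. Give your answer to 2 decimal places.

By inclusion–exclusion:
Individual areas: |P| = 18, |Q| = 9.
|P∩Q|: x∈[5,8], y∈[3,5] → 3·2 = 6.
|P ∪ Q| = 27 − 6 = 21.00.

21.00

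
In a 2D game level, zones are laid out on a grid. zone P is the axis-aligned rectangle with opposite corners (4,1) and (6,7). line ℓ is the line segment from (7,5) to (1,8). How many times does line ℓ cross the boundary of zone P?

The segment meets the boundary at (6,5.5), (4,6.5).

2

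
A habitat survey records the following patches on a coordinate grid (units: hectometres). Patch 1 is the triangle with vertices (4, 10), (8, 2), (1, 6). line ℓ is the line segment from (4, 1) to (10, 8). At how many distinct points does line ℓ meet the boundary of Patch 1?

The segment meets the boundary at (6.842,4.316), (5.89,3.205).

2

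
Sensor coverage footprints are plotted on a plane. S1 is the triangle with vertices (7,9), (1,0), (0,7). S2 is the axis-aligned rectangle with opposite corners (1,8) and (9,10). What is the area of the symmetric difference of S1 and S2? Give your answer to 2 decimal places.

|S1| = 25.5, |S2| = 16, |S1∩S2| = 1.4167.
|S1 △ S2| = |S1| + |S2| − 2·|S1∩S2| = 25.5 + 16 − 2.8333 = 38.67.

38.67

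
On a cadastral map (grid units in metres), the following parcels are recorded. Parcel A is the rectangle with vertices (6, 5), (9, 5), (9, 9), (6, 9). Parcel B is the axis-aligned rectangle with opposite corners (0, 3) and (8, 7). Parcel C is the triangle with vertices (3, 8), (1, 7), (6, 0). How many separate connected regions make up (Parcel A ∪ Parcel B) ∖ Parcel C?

2

(Parcel A ∪ Parcel B) ∖ Parcel C splits into 2 disjoint pieces (area 23.5, area 9.7143).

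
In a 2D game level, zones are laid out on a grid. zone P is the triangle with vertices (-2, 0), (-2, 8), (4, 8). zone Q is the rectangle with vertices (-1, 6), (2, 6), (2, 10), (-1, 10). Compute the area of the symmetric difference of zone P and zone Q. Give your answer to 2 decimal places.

24.00

|zone P| = 24, |zone Q| = 12, |zone P∩zone Q| = 6.
|zone P △ zone Q| = |zone P| + |zone Q| − 2·|zone P∩zone Q| = 24 + 12 − 12 = 24.00.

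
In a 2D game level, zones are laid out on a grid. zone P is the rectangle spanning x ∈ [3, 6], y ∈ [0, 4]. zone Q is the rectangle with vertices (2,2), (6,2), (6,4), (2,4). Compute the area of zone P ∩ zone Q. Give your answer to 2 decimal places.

|zone P∩zone Q|: x∈[3,6], y∈[2,4] → 3·2 = 6.

6.00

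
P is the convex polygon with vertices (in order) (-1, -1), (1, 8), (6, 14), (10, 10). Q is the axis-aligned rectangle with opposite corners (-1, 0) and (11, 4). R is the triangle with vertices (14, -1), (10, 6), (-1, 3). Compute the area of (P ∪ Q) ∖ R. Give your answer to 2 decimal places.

|P ∪ Q| = 99.1667.
|(P ∪ Q) ∩ R| = 29.625.
|(P ∪ Q) ∖ R| = 99.1667 − 29.625 = 69.54.

69.54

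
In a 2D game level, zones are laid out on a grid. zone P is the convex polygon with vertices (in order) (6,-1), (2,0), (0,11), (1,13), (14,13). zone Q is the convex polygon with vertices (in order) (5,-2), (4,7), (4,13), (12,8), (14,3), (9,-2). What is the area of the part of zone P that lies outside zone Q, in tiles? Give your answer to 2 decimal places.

|zone P| = 124, |zone P∩zone Q| = 57.2594.
|zone P ∖ zone Q| = |zone P| − |zone P∩zone Q| = 124 − 57.2594 = 66.74.

66.74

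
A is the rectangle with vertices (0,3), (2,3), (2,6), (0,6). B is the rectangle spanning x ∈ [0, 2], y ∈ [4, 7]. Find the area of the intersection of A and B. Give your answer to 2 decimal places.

4.00

|A∩B|: x∈[0,2], y∈[4,6] → 2·2 = 4.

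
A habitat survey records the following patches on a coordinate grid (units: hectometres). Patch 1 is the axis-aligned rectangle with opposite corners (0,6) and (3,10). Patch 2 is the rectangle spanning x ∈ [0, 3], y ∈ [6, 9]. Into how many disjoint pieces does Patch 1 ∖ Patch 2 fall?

Patch 1 ∖ Patch 2 is a single connected region.

1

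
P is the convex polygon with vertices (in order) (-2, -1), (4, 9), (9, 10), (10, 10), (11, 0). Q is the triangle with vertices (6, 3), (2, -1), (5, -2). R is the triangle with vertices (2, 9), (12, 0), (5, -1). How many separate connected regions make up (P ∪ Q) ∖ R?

2

(P ∪ Q) ∖ R splits into 2 disjoint pieces (area 34.8257, area 28.1585).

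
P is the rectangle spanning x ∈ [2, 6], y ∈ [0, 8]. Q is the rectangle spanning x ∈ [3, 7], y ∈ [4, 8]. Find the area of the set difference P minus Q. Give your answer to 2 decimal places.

|P∩Q|: x∈[3,6], y∈[4,8] → 3·4 = 12.
|P| = 32.
|P ∖ Q| = |P| − |P∩Q| = 32 − 12 = 20.00.

20.00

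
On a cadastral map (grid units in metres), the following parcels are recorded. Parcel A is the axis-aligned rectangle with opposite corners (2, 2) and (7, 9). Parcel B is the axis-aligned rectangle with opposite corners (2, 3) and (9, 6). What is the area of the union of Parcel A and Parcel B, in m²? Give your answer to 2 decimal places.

By inclusion–exclusion:
Individual areas: |Parcel A| = 35, |Parcel B| = 21.
|Parcel A∩Parcel B|: x∈[2,7], y∈[3,6] → 5·3 = 15.
|Parcel A ∪ Parcel B| = 56 − 15 = 41.00.

41.00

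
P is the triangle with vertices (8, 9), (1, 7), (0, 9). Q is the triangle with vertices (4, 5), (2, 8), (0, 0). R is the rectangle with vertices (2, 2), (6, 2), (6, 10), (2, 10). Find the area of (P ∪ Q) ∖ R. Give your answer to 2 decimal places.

|P ∪ Q| = 18.7885.
|(P ∪ Q) ∩ R| = 9.9286.
|(P ∪ Q) ∖ R| = 18.7885 − 9.9286 = 8.86.

8.86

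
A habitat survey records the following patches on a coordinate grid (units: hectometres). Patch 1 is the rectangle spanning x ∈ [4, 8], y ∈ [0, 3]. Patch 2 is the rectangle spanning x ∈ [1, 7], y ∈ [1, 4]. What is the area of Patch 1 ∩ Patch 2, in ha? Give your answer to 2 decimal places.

|Patch 1∩Patch 2|: x∈[4,7], y∈[1,3] → 3·2 = 6.

6.00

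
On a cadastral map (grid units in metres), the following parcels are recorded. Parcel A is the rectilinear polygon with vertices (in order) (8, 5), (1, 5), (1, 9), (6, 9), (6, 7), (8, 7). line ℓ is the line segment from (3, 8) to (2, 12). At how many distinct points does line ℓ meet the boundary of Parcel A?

1

The segment meets the boundary at (2.75,9).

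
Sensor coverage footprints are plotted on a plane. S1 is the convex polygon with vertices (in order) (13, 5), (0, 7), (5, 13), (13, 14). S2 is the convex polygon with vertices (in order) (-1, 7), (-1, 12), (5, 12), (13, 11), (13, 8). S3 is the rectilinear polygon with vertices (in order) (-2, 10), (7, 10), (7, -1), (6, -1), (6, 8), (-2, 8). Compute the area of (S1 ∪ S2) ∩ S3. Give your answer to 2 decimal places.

18.00

The region (S1 ∪ S2) ∩ S3 is the polygon with vertices (-1,10), (7,10), (7,5.923), (6,6.077), (6,8), (-1,8).
By the shoelace formula its area is 18.00.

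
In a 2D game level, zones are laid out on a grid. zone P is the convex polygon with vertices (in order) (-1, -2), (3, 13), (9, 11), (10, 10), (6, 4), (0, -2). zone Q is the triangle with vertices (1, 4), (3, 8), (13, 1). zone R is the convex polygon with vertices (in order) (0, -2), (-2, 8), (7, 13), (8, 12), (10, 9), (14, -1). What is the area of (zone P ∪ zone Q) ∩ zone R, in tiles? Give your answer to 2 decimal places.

78.02

|zone P ∪ zone Q| = 83.3295.
|(zone P ∪ zone Q) ∩ zone R| = 78.02.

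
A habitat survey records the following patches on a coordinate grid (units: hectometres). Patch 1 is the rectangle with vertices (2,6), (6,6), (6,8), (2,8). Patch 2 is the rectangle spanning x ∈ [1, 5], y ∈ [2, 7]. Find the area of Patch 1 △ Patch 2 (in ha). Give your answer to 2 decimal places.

|Patch 1∩Patch 2|: x∈[2,5], y∈[6,7] → 3·1 = 3.
|Patch 1 △ Patch 2| = |Patch 1| + |Patch 2| − 2·|Patch 1∩Patch 2| = 8 + 20 − 6 = 22.00.

22.00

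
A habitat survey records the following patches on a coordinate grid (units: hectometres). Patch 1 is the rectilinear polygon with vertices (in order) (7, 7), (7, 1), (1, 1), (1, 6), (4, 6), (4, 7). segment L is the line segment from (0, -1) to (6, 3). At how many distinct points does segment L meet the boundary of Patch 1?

1

The segment meets the boundary at (3,1).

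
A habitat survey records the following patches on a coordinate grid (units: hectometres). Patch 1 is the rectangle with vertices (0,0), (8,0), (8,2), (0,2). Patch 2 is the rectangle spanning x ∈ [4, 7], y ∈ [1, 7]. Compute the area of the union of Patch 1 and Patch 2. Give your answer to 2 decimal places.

31.00

By inclusion–exclusion:
Individual areas: |Patch 1| = 16, |Patch 2| = 18.
|Patch 1∩Patch 2|: x∈[4,7], y∈[1,2] → 3·1 = 3.
|Patch 1 ∪ Patch 2| = 34 − 3 = 31.00.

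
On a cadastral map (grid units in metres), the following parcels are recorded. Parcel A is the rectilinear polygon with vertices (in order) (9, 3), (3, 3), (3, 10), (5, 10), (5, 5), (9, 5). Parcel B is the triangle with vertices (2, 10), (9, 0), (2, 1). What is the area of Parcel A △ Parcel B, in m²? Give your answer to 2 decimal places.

32.13

|Parcel A| = 22, |Parcel B| = 31.5, |Parcel A∩Parcel B| = 10.6857.
|Parcel A △ Parcel B| = |Parcel A| + |Parcel B| − 2·|Parcel A∩Parcel B| = 22 + 31.5 − 21.3714 = 32.13.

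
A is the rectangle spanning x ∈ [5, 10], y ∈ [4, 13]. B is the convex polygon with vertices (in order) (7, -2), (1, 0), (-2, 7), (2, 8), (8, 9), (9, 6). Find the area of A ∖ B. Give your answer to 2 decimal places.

|A| = 45, |A∩B| = 17.25.
|A ∖ B| = |A| − |A∩B| = 45 − 17.25 = 27.75.

27.75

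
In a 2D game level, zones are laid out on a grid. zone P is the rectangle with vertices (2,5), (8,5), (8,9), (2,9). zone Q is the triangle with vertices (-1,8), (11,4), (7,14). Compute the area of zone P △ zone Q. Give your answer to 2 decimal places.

40.00

|zone P| = 24, |zone Q| = 52, |zone P∩zone Q| = 18.
|zone P △ zone Q| = |zone P| + |zone Q| − 2·|zone P∩zone Q| = 24 + 52 − 36 = 40.00.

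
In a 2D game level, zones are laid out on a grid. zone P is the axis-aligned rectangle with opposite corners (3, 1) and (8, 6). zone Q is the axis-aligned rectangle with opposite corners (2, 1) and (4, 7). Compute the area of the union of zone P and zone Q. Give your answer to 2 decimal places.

32.00

By inclusion–exclusion:
Individual areas: |zone P| = 25, |zone Q| = 12.
|zone P∩zone Q|: x∈[3,4], y∈[1,6] → 1·5 = 5.
|zone P ∪ zone Q| = 37 − 5 = 32.00.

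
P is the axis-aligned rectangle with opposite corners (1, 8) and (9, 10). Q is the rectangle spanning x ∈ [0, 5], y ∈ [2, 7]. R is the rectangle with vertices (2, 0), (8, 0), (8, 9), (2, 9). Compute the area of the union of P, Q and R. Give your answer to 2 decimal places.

74.00

By inclusion–exclusion:
Individual areas: |P| = 16, |Q| = 25, |R| = 54.
|P∩Q| = 0 (no overlap).
|P∩R|: x∈[2,8], y∈[8,9] → 6·1 = 6.
|Q∩R|: x∈[2,5], y∈[2,7] → 3·5 = 15.
|P∩Q∩R| = 0.
|P ∪ Q ∪ R| = 95 − 21 + 0 = 74.00.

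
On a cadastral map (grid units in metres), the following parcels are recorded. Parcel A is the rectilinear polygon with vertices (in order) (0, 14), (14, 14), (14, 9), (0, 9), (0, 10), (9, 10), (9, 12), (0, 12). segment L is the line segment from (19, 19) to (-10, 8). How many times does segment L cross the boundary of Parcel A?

2

The segment meets the boundary at (0.545,12), (5.818,14).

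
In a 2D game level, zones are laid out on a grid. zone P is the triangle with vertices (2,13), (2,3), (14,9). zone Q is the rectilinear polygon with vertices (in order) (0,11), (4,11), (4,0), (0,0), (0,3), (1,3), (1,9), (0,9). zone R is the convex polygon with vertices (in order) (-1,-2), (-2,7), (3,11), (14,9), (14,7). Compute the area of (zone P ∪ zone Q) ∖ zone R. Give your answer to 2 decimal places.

15.33

|zone P ∪ zone Q| = 83.
|(zone P ∪ zone Q) ∩ zone R| = 67.6667.
|(zone P ∪ zone Q) ∖ zone R| = 83 − 67.6667 = 15.33.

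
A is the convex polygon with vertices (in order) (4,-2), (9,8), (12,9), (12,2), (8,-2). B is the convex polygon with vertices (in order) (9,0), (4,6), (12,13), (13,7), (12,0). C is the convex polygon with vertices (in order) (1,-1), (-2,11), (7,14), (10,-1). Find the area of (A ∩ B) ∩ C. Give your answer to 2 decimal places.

The region (A ∩ B) ∩ C is the polygon with vertices (9,0), (6.5,3), (8.429,6.857), (9.8,0).
By the shoelace formula its area is 10.46.

10.46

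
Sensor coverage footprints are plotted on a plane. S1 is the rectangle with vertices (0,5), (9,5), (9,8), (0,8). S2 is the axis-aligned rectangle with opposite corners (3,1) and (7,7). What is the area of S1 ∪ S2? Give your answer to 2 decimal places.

43.00

By inclusion–exclusion:
Individual areas: |S1| = 27, |S2| = 24.
|S1∩S2|: x∈[3,7], y∈[5,7] → 4·2 = 8.
|S1 ∪ S2| = 51 − 8 = 43.00.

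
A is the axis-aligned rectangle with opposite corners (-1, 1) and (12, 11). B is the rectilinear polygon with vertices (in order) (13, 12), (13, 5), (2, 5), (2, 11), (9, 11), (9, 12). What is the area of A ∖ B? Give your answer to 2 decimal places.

70.00

|A| = 130, |A∩B| = 60.
|A ∖ B| = |A| − |A∩B| = 130 − 60 = 70.00.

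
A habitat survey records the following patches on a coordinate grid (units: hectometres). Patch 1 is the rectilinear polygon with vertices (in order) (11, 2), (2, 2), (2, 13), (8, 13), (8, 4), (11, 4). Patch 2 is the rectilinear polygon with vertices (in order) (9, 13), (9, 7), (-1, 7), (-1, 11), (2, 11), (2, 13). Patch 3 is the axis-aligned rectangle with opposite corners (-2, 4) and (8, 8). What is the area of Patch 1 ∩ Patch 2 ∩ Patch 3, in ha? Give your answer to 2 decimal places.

The intersection is the polygon with vertices (8,7), (2,7), (2,8), (8,8).
By the shoelace formula its area is 6.00.

6.00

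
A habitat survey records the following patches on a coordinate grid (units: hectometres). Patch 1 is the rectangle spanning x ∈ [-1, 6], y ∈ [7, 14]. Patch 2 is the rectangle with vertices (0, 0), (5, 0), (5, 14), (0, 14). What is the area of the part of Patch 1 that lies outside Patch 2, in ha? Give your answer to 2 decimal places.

|Patch 1∩Patch 2|: x∈[0,5], y∈[7,14] → 5·7 = 35.
|Patch 1| = 49.
|Patch 1 ∖ Patch 2| = |Patch 1| − |Patch 1∩Patch 2| = 49 − 35 = 14.00.

14.00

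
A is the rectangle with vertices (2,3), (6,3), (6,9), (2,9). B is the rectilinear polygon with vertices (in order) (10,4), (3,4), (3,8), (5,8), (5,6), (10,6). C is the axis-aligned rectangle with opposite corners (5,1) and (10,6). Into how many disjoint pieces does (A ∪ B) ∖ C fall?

1

(A ∪ B) ∖ C is a single connected region.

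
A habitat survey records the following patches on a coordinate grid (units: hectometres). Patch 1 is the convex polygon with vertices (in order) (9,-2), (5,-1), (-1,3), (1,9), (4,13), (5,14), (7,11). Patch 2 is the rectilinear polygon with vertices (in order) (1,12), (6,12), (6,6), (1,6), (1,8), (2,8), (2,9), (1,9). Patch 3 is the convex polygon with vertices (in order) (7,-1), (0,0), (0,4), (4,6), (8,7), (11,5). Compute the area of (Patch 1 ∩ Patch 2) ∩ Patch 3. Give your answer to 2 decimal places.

0.50

The region (Patch 1 ∩ Patch 2) ∩ Patch 3 is the polygon with vertices (6,6), (4,6), (6,6.5).
By the shoelace formula its area is 0.50.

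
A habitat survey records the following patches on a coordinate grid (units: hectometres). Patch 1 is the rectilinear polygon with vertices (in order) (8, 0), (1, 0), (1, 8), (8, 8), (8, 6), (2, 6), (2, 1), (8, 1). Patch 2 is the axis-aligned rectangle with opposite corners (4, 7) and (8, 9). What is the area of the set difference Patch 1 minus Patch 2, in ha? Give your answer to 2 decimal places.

22.00

|Patch 1| = 26, |Patch 1∩Patch 2| = 4.
|Patch 1 ∖ Patch 2| = |Patch 1| − |Patch 1∩Patch 2| = 26 − 4 = 22.00.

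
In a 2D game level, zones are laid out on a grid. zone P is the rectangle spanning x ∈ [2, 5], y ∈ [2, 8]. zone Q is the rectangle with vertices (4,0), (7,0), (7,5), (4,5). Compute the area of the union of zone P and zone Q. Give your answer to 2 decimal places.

30.00

By inclusion–exclusion:
Individual areas: |zone P| = 18, |zone Q| = 15.
|zone P∩zone Q|: x∈[4,5], y∈[2,5] → 1·3 = 3.
|zone P ∪ zone Q| = 33 − 3 = 30.00.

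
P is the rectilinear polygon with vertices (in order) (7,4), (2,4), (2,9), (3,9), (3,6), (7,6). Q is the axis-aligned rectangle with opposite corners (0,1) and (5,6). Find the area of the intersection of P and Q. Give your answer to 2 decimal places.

6.00

The intersection is the polygon with vertices (2,4), (2,6), (3,6), (5,6), (5,4).
By the shoelace formula its area is 6.00.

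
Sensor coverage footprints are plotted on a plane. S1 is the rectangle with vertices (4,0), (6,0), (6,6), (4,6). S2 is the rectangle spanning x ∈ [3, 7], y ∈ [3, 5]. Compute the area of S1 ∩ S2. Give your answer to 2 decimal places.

4.00

|S1∩S2|: x∈[4,6], y∈[3,5] → 2·2 = 4.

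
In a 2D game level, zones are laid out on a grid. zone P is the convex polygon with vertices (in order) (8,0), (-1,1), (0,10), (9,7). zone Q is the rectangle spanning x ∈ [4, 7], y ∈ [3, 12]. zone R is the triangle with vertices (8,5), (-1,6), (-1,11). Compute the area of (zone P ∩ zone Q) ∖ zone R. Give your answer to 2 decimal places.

|zone P ∩ zone Q| = 15.5.
|(zone P ∩ zone Q) ∩ zone R| = 4.1667.
|(zone P ∩ zone Q) ∖ zone R| = 15.5 − 4.1667 = 11.33.

11.33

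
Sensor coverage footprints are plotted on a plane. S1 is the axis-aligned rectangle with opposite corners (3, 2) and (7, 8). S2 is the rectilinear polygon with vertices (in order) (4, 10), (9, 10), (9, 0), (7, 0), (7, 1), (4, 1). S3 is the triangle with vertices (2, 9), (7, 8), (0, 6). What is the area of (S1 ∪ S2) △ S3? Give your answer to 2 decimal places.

|S1 ∪ S2| = 53.
|(S1 ∪ S2) ∩ S3| = 3.1857.
|(S1 ∪ S2) △ S3| = 53 + 8.5 − 6.3714 = 55.13.

55.13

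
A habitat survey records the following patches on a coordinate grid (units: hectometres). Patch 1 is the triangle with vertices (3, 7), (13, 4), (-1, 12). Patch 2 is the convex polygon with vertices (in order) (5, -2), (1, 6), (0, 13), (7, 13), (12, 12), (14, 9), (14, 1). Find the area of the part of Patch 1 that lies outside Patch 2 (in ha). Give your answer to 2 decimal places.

|Patch 1| = 19, |Patch 1∩Patch 2| = 18.4126.
|Patch 1 ∖ Patch 2| = |Patch 1| − |Patch 1∩Patch 2| = 19 − 18.4126 = 0.59.

0.59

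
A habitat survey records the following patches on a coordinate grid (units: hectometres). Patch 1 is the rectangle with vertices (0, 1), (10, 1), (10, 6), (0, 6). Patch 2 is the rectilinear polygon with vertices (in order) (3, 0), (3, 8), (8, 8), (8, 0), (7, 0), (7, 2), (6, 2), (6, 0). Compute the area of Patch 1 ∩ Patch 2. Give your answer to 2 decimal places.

24.00

The intersection is the polygon with vertices (8,6), (8,1), (7,1), (7,2), (6,2), (6,1), (3,1), (3,6).
By the shoelace formula its area is 24.00.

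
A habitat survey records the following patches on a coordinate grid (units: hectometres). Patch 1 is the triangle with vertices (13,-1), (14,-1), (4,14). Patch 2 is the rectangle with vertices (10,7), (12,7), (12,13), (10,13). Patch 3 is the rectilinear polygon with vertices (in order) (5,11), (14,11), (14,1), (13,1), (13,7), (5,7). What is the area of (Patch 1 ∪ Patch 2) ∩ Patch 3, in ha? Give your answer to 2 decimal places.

|Patch 1 ∪ Patch 2| = 19.5.
|(Patch 1 ∪ Patch 2) ∩ Patch 3| = 9.33.

9.33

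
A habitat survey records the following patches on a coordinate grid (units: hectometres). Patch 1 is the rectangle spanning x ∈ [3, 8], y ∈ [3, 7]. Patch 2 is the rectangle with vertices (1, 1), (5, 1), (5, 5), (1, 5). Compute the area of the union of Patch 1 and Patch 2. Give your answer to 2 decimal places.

By inclusion–exclusion:
Individual areas: |Patch 1| = 20, |Patch 2| = 16.
|Patch 1∩Patch 2|: x∈[3,5], y∈[3,5] → 2·2 = 4.
|Patch 1 ∪ Patch 2| = 36 − 4 = 32.00.

32.00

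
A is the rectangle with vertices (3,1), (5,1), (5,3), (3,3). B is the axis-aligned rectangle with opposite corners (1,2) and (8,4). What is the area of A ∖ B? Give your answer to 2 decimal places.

|A∩B|: x∈[3,5], y∈[2,3] → 2·1 = 2.
|A| = 4.
|A ∖ B| = |A| − |A∩B| = 4 − 2 = 2.00.

2.00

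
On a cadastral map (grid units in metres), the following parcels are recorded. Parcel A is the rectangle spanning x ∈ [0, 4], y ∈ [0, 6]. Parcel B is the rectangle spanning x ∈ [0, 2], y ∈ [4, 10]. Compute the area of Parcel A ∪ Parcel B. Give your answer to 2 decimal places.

32.00

By inclusion–exclusion:
Individual areas: |Parcel A| = 24, |Parcel B| = 12.
|Parcel A∩Parcel B|: x∈[0,2], y∈[4,6] → 2·2 = 4.
|Parcel A ∪ Parcel B| = 36 − 4 = 32.00.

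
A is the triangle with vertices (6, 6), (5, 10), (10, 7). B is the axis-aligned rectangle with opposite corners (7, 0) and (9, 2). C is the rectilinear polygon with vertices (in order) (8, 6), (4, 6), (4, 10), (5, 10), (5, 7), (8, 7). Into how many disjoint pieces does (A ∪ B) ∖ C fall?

2

(A ∪ B) ∖ C splits into 2 disjoint pieces (area 6.875, area 4).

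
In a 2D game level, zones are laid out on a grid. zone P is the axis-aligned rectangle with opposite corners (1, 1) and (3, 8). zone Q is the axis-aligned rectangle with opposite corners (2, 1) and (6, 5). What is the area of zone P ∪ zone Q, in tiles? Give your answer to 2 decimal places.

By inclusion–exclusion:
Individual areas: |zone P| = 14, |zone Q| = 16.
|zone P∩zone Q|: x∈[2,3], y∈[1,5] → 1·4 = 4.
|zone P ∪ zone Q| = 30 − 4 = 26.00.

26.00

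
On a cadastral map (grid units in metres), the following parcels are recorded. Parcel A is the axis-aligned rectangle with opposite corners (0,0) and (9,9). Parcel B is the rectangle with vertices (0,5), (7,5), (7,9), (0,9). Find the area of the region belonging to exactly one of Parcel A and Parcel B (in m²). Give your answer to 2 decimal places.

53.00

|Parcel A∩Parcel B|: x∈[0,7], y∈[5,9] → 7·4 = 28.
|Parcel A △ Parcel B| = |Parcel A| + |Parcel B| − 2·|Parcel A∩Parcel B| = 81 + 28 − 56 = 53.00.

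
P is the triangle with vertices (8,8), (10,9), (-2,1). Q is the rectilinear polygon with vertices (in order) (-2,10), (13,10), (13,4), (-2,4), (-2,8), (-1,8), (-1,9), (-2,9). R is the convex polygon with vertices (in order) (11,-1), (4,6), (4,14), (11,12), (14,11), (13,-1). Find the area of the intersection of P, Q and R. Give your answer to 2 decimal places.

1.29

The intersection is the polygon with vertices (4.6,5.4), (4.471,5.529), (8,8), (10,9).
By the shoelace formula its area is 1.29.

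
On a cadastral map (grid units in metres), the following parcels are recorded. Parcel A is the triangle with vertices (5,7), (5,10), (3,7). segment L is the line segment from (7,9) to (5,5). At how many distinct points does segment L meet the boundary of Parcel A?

The segment lies entirely outside Parcel A and never meets its boundary.

0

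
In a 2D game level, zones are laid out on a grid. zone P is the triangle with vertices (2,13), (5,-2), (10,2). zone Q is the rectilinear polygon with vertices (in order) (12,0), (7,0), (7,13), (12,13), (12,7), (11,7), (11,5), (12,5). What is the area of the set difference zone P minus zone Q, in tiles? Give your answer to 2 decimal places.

33.81

|zone P| = 43.5, |zone P∩zone Q| = 9.6875.
|zone P ∖ zone Q| = |zone P| − |zone P∩zone Q| = 43.5 − 9.6875 = 33.81.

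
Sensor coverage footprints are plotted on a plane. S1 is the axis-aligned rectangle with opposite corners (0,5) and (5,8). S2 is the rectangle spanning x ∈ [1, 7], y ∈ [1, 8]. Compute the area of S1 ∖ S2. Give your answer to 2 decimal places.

|S1∩S2|: x∈[1,5], y∈[5,8] → 4·3 = 12.
|S1| = 15.
|S1 ∖ S2| = |S1| − |S1∩S2| = 15 − 12 = 3.00.

3.00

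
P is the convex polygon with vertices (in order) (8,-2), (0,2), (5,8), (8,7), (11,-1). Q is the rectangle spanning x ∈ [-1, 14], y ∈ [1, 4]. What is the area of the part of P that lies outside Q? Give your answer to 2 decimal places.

34.60

|P| = 61, |P∩Q| = 26.3958.
|P ∖ Q| = |P| − |P∩Q| = 61 − 26.3958 = 34.60.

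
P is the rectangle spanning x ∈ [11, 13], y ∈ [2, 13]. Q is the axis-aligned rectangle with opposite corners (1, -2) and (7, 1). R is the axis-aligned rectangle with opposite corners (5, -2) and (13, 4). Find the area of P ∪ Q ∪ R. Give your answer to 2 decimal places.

78.00

By inclusion–exclusion:
Individual areas: |P| = 22, |Q| = 18, |R| = 48.
|P∩Q| = 0 (no overlap).
|P∩R|: x∈[11,13], y∈[2,4] → 2·2 = 4.
|Q∩R|: x∈[5,7], y∈[-2,1] → 2·3 = 6.
|P∩Q∩R| = 0.
|P ∪ Q ∪ R| = 88 − 10 + 0 = 78.00.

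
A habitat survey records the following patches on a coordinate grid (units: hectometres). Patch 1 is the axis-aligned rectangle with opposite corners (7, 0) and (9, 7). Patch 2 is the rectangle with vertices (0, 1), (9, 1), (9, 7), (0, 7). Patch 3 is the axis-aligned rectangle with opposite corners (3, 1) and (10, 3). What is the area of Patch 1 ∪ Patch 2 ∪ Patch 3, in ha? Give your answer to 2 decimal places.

By inclusion–exclusion:
Individual areas: |Patch 1| = 14, |Patch 2| = 54, |Patch 3| = 14.
|Patch 1∩Patch 2|: x∈[7,9], y∈[1,7] → 2·6 = 12.
|Patch 1∩Patch 3|: x∈[7,9], y∈[1,3] → 2·2 = 4.
|Patch 2∩Patch 3|: x∈[3,9], y∈[1,3] → 6·2 = 12.
|Patch 1∩Patch 2∩Patch 3| = 4.
|Patch 1 ∪ Patch 2 ∪ Patch 3| = 82 − 28 + 4 = 58.00.

58.00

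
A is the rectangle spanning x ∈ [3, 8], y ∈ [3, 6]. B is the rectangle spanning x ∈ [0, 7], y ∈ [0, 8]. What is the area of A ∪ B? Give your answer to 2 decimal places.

By inclusion–exclusion:
Individual areas: |A| = 15, |B| = 56.
|A∩B|: x∈[3,7], y∈[3,6] → 4·3 = 12.
|A ∪ B| = 71 − 12 = 59.00.

59.00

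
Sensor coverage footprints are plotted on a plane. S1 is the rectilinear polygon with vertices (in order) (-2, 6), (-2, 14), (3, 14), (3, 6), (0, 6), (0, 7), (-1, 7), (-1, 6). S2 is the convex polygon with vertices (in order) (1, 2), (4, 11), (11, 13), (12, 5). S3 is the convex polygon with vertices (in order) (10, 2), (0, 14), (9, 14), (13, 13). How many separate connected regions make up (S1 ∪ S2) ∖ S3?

2

(S1 ∪ S2) ∖ S3 splits into 2 disjoint pieces (area 58.6476, area 1.9616).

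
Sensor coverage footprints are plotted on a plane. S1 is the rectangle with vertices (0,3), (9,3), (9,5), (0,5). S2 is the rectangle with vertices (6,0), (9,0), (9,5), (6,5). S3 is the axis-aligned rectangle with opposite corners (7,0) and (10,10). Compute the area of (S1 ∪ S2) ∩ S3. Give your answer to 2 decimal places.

10.00

The region (S1 ∪ S2) ∩ S3 is the polygon with vertices (9,0), (7,0), (7,5), (9,5), (9,3).
By the shoelace formula its area is 10.00.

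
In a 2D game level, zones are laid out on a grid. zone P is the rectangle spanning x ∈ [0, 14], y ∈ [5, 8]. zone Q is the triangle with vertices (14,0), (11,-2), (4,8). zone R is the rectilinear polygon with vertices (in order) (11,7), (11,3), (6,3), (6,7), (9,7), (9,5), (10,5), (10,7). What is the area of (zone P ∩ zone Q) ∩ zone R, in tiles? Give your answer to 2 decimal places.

1.22

The region (zone P ∩ zone Q) ∩ zone R is the polygon with vertices (6,5.143), (6,6.4), (7.75,5), (6.1,5).
By the shoelace formula its area is 1.22.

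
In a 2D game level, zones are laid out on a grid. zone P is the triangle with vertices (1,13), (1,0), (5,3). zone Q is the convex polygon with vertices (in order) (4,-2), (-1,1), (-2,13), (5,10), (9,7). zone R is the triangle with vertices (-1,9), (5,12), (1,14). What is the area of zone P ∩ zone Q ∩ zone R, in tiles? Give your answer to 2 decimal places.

The intersection is the polygon with vertices (1,11.714), (1.621,11.448), (2,10.5), (1,10).
By the shoelace formula its area is 1.10.

1.10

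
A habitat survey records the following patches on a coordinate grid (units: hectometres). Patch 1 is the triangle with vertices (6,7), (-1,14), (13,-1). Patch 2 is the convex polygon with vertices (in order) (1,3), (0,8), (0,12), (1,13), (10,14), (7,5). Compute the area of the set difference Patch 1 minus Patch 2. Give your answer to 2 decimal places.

1.30

|Patch 1| = 3.5, |Patch 1∩Patch 2| = 2.2028.
|Patch 1 ∖ Patch 2| = |Patch 1| − |Patch 1∩Patch 2| = 3.5 − 2.2028 = 1.30.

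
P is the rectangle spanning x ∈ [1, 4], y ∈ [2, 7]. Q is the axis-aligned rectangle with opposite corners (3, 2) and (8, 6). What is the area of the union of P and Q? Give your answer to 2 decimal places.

31.00

By inclusion–exclusion:
Individual areas: |P| = 15, |Q| = 20.
|P∩Q|: x∈[3,4], y∈[2,6] → 1·4 = 4.
|P ∪ Q| = 35 − 4 = 31.00.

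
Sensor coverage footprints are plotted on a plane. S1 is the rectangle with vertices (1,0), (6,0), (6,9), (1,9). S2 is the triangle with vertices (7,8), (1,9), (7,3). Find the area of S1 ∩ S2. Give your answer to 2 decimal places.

10.42

The intersection is the polygon with vertices (6,4), (1,9), (6,8.167).
By the shoelace formula its area is 10.42.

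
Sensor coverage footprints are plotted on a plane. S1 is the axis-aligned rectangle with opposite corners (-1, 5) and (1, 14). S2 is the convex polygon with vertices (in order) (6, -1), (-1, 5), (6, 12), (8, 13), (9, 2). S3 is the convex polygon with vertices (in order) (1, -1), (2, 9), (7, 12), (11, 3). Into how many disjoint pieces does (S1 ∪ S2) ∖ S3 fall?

3

(S1 ∪ S2) ∖ S3 splits into 3 disjoint pieces (area 22.424, area 3.4786, area 4.8892).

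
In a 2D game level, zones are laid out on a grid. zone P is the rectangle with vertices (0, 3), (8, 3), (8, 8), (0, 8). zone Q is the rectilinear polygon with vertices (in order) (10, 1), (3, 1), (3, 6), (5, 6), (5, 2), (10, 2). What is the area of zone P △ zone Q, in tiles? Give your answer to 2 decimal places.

|zone P| = 40, |zone Q| = 15, |zone P∩zone Q| = 6.
|zone P △ zone Q| = |zone P| + |zone Q| − 2·|zone P∩zone Q| = 40 + 15 − 12 = 43.00.

43.00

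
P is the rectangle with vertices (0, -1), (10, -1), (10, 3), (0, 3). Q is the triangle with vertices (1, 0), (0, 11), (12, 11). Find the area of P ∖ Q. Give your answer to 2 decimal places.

35.09

|P| = 40, |P∩Q| = 4.9091.
|P ∖ Q| = |P| − |P∩Q| = 40 − 4.9091 = 35.09.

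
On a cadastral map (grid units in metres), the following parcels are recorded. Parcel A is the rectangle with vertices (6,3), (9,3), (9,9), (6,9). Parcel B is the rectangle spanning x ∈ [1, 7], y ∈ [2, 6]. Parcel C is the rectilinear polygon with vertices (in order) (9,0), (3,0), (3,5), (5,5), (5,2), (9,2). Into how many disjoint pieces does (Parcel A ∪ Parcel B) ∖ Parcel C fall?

(Parcel A ∪ Parcel B) ∖ Parcel C is a single connected region.

1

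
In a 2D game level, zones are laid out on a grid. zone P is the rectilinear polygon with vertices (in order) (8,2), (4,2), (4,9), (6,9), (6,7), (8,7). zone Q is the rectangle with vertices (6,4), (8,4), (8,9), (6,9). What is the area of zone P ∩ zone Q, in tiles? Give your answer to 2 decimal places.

6.00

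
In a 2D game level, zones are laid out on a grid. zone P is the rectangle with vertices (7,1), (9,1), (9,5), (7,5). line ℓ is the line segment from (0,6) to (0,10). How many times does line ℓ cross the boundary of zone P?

The segment lies entirely outside zone P and never meets its boundary.

0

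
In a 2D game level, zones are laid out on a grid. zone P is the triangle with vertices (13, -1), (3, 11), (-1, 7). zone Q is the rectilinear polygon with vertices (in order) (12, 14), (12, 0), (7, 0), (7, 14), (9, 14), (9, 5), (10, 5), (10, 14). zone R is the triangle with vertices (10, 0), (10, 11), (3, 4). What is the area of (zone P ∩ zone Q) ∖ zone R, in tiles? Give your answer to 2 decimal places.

|zone P ∩ zone Q| = 10.8393.
|(zone P ∩ zone Q) ∩ zone R| = 8.4857.
|(zone P ∩ zone Q) ∖ zone R| = 10.8393 − 8.4857 = 2.35.

2.35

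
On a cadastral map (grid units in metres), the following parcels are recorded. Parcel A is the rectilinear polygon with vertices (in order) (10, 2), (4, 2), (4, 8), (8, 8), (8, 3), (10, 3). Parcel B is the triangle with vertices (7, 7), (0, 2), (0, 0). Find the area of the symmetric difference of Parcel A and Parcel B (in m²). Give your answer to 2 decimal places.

30.43

|Parcel A| = 26, |Parcel B| = 7, |Parcel A∩Parcel B| = 1.2857.
|Parcel A △ Parcel B| = |Parcel A| + |Parcel B| − 2·|Parcel A∩Parcel B| = 26 + 7 − 2.5714 = 30.43.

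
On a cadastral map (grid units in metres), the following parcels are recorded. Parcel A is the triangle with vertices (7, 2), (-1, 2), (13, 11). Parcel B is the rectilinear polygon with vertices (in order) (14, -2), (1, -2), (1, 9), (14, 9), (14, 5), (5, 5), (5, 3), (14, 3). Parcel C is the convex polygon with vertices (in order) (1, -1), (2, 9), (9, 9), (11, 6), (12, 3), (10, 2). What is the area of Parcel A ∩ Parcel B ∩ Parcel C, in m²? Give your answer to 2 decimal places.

23.25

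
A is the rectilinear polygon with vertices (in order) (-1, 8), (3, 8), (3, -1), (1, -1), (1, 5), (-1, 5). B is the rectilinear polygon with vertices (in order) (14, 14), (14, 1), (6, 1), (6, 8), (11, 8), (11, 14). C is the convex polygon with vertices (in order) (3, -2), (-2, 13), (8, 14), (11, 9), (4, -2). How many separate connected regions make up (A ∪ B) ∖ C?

3

(A ∪ B) ∖ C splits into 3 disjoint pieces (area 3.5, area 4.1667, area 59.039).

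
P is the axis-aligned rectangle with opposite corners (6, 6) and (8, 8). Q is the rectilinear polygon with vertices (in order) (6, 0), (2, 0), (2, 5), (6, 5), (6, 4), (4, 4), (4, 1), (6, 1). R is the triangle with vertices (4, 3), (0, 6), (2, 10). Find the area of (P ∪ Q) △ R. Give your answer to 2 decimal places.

|P ∪ Q| = 18.
|(P ∪ Q) ∩ R| = 1.9286.
|(P ∪ Q) △ R| = 18 + 11 − 3.8571 = 25.14.

25.14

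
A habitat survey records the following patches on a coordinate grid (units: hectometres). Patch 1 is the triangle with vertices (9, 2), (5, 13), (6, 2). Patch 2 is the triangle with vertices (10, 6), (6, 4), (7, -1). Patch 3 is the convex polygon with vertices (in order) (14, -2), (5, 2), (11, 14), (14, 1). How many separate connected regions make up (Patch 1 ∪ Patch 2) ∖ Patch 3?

(Patch 1 ∪ Patch 2) ∖ Patch 3 splits into 2 disjoint pieces (area 1.2914, area 8.083).

2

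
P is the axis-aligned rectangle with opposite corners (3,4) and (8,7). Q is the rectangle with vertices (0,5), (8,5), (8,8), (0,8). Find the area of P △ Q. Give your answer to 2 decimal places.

19.00

|P∩Q|: x∈[3,8], y∈[5,7] → 5·2 = 10.
|P △ Q| = |P| + |Q| − 2·|P∩Q| = 15 + 24 − 20 = 19.00.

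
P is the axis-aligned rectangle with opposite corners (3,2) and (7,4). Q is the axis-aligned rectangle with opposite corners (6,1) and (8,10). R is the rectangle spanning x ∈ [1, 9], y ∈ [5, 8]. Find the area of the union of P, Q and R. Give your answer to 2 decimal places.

By inclusion–exclusion:
Individual areas: |P| = 8, |Q| = 18, |R| = 24.
|P∩Q|: x∈[6,7], y∈[2,4] → 1·2 = 2.
|P∩R| = 0 (no overlap).
|Q∩R|: x∈[6,8], y∈[5,8] → 2·3 = 6.
|P∩Q∩R| = 0.
|P ∪ Q ∪ R| = 50 − 8 + 0 = 42.00.

42.00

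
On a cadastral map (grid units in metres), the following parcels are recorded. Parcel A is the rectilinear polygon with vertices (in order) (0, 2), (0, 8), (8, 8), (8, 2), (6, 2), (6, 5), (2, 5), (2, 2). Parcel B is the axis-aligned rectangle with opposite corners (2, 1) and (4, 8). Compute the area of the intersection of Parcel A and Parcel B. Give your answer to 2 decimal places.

6.00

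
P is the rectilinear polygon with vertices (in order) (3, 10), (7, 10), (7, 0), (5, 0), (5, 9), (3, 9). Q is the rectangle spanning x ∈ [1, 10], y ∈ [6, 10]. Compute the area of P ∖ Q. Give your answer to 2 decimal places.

12.00

|P| = 22, |P∩Q| = 10.
|P ∖ Q| = |P| − |P∩Q| = 22 − 10 = 12.00.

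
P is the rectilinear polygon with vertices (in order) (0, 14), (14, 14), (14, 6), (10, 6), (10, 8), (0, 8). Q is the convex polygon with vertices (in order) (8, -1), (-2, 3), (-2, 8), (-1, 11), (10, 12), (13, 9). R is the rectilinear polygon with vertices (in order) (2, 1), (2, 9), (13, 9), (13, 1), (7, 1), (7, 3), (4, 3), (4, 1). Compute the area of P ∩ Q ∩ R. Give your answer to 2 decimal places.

The intersection is the polygon with vertices (10,8), (2,8), (2,9), (13,9), (11.5,6), (10,6).
By the shoelace formula its area is 14.75.

14.75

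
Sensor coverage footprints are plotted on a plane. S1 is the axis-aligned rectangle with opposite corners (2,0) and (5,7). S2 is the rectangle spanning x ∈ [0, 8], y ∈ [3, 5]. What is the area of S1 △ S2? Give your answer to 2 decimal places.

25.00

|S1∩S2|: x∈[2,5], y∈[3,5] → 3·2 = 6.
|S1 △ S2| = |S1| + |S2| − 2·|S1∩S2| = 21 + 16 − 12 = 25.00.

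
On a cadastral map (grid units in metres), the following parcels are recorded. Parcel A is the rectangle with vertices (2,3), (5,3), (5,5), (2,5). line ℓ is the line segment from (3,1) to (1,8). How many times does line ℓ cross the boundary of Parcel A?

The segment meets the boundary at (2,4.5), (2.429,3).

2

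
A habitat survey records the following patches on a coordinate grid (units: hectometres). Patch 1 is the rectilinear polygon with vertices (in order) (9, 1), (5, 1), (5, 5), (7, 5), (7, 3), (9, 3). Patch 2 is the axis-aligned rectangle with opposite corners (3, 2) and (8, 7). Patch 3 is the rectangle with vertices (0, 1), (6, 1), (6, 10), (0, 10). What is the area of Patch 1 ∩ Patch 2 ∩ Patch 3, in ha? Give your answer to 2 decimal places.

The intersection is the polygon with vertices (6,5), (6,2), (5,2), (5,5).
By the shoelace formula its area is 3.00.

3.00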